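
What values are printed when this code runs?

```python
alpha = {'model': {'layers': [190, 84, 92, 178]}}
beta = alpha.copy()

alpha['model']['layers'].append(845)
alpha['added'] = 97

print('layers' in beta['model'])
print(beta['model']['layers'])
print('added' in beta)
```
True
[190, 84, 92, 178, 845]
False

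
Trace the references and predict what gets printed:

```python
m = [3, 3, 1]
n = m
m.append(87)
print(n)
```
[3, 3, 1, 87]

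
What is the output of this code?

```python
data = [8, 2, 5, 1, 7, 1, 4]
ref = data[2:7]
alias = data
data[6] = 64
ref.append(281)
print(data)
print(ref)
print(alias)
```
[8, 2, 5, 1, 7, 1, 64]
[5, 1, 7, 1, 4, 281]
[8, 2, 5, 1, 7, 1, 64]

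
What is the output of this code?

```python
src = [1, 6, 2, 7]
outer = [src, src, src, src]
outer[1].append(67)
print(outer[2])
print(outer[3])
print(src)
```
[1, 6, 2, 7, 67]
[1, 6, 2, 7, 67]
[1, 6, 2, 7, 67]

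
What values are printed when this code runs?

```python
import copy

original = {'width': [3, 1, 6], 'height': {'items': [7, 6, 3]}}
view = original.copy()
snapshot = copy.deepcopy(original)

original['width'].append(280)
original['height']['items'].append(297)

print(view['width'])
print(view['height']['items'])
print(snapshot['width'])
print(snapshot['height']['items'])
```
[3, 1, 6, 280]
[7, 6, 3, 297]
[3, 1, 6]
[7, 6, 3]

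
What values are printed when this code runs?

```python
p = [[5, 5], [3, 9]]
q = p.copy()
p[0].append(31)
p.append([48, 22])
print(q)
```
[[5, 5, 31], [3, 9]]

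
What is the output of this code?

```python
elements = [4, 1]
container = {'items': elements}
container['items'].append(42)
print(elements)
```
[4, 1, 42]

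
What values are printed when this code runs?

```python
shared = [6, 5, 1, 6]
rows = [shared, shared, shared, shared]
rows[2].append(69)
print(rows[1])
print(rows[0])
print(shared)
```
[6, 5, 1, 6, 69]
[6, 5, 1, 6, 69]
[6, 5, 1, 6, 69]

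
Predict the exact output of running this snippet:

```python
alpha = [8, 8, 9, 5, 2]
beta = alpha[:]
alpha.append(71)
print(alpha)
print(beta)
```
[8, 8, 9, 5, 2, 71]
[8, 8, 9, 5, 2]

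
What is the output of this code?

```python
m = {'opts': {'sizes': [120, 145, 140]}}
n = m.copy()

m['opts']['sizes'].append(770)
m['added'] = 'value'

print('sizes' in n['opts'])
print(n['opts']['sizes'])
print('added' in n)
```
True
[120, 145, 140, 770]
False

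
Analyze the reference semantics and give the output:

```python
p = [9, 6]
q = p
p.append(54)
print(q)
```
[9, 6, 54]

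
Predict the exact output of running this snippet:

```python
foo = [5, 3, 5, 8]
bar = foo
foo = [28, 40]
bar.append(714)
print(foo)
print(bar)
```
[28, 40]
[5, 3, 5, 8, 714]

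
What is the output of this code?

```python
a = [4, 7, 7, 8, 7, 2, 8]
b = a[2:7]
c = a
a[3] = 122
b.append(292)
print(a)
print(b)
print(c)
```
[4, 7, 7, 122, 7, 2, 8]
[7, 8, 7, 2, 8, 292]
[4, 7, 7, 122, 7, 2, 8]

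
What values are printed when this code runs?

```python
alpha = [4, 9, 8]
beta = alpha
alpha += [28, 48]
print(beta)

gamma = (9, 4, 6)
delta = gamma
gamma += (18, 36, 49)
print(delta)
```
[4, 9, 8, 28, 48]
(9, 4, 6)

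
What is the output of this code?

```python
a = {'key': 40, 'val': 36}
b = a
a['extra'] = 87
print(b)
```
{'key': 40, 'val': 36, 'extra': 87}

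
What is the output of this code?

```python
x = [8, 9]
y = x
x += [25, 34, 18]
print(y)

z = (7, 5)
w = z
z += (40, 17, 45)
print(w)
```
[8, 9, 25, 34, 18]
(7, 5)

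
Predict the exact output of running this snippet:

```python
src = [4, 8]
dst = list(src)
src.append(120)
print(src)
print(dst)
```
[4, 8, 120]
[4, 8]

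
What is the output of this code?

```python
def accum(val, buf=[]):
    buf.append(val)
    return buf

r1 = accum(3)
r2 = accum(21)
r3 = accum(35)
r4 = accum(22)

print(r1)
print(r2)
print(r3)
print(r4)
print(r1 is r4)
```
[3, 21, 35, 22]
[3, 21, 35, 22]
[3, 21, 35, 22]
[3, 21, 35, 22]
True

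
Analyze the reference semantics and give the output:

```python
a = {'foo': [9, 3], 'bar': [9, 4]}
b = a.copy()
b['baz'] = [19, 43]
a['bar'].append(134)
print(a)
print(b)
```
{'foo': [9, 3], 'bar': [9, 4, 134]}
{'foo': [9, 3], 'bar': [9, 4, 134], 'baz': [19, 43]}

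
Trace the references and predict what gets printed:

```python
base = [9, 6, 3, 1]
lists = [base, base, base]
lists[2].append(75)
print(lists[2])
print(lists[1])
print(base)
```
[9, 6, 3, 1, 75]
[9, 6, 3, 1, 75]
[9, 6, 3, 1, 75]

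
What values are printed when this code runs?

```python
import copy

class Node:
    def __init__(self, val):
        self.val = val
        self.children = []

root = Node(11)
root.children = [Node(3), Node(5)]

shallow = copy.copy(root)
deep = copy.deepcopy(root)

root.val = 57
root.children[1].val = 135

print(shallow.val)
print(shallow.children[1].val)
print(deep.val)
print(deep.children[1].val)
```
11
135
11
5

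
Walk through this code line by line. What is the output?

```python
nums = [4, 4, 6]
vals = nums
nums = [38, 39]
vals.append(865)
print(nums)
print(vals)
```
[38, 39]
[4, 4, 6, 865]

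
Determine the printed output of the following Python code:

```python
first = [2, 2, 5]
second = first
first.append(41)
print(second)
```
[2, 2, 5, 41]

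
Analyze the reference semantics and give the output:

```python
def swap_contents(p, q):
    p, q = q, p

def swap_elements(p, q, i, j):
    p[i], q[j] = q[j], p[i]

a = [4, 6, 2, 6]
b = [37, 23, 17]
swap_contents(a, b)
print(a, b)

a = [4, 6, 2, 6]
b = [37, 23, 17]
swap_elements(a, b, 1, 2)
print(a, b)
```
[4, 6, 2, 6] [37, 23, 17]
[4, 17, 2, 6] [37, 23, 6]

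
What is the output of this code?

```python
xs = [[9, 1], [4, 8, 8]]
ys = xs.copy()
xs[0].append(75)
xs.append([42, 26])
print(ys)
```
[[9, 1, 75], [4, 8, 8]]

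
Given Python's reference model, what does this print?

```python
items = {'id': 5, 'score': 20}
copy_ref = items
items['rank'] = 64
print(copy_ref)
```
{'id': 5, 'score': 20, 'rank': 64}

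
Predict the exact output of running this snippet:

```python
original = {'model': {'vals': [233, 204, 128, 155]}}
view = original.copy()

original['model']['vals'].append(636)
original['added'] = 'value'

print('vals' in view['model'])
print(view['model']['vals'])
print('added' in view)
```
True
[233, 204, 128, 155, 636]
False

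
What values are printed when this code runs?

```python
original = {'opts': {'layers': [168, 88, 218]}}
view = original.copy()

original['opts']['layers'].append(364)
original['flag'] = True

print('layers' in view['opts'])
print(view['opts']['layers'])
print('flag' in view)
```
True
[168, 88, 218, 364]
False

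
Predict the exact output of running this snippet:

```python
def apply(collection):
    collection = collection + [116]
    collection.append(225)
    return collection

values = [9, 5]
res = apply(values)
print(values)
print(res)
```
[9, 5]
[9, 5, 116, 225]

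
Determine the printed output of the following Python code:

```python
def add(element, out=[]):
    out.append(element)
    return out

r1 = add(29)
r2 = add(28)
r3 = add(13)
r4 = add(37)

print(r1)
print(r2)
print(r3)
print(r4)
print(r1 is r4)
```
[29, 28, 13, 37]
[29, 28, 13, 37]
[29, 28, 13, 37]
[29, 28, 13, 37]
True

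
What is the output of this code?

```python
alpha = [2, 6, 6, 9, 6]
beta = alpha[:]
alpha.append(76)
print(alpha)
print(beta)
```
[2, 6, 6, 9, 6, 76]
[2, 6, 6, 9, 6]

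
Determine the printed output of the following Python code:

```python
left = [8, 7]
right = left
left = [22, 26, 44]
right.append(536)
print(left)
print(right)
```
[22, 26, 44]
[8, 7, 536]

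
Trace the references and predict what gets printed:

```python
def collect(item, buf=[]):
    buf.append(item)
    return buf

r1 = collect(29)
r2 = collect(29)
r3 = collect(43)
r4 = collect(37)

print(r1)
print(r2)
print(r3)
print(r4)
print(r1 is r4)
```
[29, 29, 43, 37]
[29, 29, 43, 37]
[29, 29, 43, 37]
[29, 29, 43, 37]
True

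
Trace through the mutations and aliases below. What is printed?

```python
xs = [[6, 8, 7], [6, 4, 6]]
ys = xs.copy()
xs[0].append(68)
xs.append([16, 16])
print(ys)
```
[[6, 8, 7, 68], [6, 4, 6]]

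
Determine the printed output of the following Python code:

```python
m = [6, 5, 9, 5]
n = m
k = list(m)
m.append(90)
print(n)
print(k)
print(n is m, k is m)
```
[6, 5, 9, 5, 90]
[6, 5, 9, 5]
True False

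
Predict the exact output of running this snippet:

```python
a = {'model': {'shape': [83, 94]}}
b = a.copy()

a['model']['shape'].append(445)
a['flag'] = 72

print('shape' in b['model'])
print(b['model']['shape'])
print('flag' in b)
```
True
[83, 94, 445]
False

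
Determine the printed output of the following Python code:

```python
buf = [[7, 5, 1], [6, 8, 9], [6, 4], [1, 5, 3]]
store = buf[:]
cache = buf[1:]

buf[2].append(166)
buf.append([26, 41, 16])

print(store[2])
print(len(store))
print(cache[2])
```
[6, 4, 166]
4
[1, 5, 3]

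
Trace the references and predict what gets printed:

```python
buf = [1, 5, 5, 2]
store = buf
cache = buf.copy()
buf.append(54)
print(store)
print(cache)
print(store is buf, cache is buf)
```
[1, 5, 5, 2, 54]
[1, 5, 5, 2]
True False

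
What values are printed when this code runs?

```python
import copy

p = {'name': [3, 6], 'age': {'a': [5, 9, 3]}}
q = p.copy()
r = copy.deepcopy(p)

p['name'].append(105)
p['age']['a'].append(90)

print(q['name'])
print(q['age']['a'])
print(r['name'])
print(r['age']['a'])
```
[3, 6, 105]
[5, 9, 3, 90]
[3, 6]
[5, 9, 3]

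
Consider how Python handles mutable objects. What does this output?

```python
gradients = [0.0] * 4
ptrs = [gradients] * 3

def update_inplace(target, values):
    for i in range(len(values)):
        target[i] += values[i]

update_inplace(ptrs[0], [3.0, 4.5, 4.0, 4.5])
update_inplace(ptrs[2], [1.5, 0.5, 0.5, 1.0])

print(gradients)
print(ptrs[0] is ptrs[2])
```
[4.5, 5.0, 4.5, 5.5]
True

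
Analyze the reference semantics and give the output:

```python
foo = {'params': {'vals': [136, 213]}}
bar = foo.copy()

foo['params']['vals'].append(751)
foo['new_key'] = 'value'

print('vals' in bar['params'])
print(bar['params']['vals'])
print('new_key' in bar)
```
True
[136, 213, 751]
False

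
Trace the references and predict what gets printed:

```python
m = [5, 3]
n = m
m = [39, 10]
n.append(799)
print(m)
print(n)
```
[39, 10]
[5, 3, 799]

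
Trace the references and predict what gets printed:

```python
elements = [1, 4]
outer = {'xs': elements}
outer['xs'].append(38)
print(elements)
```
[1, 4, 38]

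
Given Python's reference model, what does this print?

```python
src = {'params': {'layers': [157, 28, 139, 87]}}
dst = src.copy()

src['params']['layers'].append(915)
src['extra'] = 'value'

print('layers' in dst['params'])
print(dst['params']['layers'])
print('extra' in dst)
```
True
[157, 28, 139, 87, 915]
False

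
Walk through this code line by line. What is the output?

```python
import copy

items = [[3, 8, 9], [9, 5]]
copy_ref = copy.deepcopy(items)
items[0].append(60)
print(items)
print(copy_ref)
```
[[3, 8, 9, 60], [9, 5]]
[[3, 8, 9], [9, 5]]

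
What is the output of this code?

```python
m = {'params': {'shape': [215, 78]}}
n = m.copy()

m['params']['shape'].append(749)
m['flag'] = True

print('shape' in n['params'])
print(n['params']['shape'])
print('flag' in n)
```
True
[215, 78, 749]
False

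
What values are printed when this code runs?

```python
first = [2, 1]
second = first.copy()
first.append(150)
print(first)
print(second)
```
[2, 1, 150]
[2, 1]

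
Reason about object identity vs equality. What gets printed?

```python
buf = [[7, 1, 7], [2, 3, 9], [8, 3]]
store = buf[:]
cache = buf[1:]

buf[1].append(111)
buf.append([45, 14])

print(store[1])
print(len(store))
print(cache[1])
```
[2, 3, 9, 111]
3
[8, 3]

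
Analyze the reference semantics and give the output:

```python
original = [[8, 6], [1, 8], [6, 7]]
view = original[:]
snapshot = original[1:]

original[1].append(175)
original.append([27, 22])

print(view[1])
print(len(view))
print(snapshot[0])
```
[1, 8, 175]
3
[1, 8, 175]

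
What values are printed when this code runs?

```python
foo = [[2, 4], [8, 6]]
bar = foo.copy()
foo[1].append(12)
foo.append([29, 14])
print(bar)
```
[[2, 4], [8, 6, 12]]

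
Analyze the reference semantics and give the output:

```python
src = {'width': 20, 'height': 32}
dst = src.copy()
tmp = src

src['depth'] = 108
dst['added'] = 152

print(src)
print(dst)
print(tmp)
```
{'width': 20, 'height': 32, 'depth': 108}
{'width': 20, 'height': 32, 'added': 152}
{'width': 20, 'height': 32, 'depth': 108}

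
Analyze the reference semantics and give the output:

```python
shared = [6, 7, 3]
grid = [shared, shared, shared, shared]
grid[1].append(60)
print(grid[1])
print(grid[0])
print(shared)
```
[6, 7, 3, 60]
[6, 7, 3, 60]
[6, 7, 3, 60]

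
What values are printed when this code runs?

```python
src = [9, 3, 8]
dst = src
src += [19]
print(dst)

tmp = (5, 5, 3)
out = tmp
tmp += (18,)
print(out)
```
[9, 3, 8, 19]
(5, 5, 3)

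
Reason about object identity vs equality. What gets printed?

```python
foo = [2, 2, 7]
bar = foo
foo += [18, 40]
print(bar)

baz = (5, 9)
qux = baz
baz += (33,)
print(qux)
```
[2, 2, 7, 18, 40]
(5, 9)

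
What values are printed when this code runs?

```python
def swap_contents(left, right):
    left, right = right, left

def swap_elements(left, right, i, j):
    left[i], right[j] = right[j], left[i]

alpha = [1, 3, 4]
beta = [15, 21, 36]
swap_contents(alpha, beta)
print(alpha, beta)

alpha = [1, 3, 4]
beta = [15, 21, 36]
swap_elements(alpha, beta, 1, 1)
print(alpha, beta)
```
[1, 3, 4] [15, 21, 36]
[1, 21, 4] [15, 3, 36]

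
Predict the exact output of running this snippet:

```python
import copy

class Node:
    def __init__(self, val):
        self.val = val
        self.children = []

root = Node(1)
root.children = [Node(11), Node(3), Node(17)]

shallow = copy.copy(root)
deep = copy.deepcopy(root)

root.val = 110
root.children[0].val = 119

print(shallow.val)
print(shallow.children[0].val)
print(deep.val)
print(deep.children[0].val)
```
1
119
1
11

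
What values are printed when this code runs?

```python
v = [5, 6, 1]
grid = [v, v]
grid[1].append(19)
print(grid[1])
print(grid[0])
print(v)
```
[5, 6, 1, 19]
[5, 6, 1, 19]
[5, 6, 1, 19]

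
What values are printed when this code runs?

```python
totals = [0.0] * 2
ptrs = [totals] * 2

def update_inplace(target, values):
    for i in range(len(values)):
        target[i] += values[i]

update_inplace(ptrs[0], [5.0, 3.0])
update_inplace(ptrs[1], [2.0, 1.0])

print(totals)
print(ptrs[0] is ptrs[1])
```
[7.0, 4.0]
True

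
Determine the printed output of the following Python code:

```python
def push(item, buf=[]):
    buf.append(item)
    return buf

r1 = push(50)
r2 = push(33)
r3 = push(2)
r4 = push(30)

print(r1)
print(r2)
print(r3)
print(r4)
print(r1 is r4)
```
[50, 33, 2, 30]
[50, 33, 2, 30]
[50, 33, 2, 30]
[50, 33, 2, 30]
True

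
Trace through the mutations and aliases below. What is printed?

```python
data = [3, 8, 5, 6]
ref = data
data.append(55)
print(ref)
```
[3, 8, 5, 6, 55]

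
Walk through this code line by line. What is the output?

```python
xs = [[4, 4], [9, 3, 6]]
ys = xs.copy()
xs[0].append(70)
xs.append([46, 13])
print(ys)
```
[[4, 4, 70], [9, 3, 6]]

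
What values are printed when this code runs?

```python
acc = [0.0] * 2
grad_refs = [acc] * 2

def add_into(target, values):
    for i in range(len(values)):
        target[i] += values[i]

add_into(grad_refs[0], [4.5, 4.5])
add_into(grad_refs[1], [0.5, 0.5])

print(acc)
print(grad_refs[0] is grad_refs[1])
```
[5.0, 5.0]
True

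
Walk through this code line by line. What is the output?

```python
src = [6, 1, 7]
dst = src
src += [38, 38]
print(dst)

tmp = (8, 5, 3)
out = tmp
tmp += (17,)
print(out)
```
[6, 1, 7, 38, 38]
(8, 5, 3)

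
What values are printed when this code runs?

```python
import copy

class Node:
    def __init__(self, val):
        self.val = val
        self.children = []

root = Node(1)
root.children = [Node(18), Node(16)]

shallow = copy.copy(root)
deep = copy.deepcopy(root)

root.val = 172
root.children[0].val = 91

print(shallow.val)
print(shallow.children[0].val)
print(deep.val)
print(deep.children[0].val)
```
1
91
1
18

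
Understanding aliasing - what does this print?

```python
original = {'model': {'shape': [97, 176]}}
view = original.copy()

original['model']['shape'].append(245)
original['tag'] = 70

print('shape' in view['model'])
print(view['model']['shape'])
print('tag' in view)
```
True
[97, 176, 245]
False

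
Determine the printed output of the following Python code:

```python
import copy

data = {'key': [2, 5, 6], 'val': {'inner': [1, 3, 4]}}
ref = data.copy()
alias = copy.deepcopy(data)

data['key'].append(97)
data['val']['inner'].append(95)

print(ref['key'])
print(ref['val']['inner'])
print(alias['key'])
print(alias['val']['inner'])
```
[2, 5, 6, 97]
[1, 3, 4, 95]
[2, 5, 6]
[1, 3, 4]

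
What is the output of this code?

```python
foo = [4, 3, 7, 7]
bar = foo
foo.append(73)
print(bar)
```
[4, 3, 7, 7, 73]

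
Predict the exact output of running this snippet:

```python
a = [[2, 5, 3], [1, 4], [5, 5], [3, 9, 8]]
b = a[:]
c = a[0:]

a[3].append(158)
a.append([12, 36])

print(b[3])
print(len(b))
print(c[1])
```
[3, 9, 8, 158]
4
[1, 4]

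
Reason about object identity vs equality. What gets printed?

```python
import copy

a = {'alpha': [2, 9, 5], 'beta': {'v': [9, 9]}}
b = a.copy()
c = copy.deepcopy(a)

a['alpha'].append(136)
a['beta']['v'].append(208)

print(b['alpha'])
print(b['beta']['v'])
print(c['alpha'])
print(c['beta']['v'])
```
[2, 9, 5, 136]
[9, 9, 208]
[2, 9, 5]
[9, 9]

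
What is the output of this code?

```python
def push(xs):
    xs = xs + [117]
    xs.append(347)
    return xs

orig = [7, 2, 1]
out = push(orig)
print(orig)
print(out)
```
[7, 2, 1]
[7, 2, 1, 117, 347]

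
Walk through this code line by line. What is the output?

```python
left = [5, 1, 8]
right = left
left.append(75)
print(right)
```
[5, 1, 8, 75]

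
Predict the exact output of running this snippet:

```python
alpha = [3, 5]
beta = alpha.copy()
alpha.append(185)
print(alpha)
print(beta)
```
[3, 5, 185]
[3, 5]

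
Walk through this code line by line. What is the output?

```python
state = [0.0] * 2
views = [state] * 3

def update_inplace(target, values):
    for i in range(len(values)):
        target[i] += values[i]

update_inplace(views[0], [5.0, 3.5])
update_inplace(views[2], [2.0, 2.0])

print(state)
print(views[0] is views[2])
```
[7.0, 5.5]
True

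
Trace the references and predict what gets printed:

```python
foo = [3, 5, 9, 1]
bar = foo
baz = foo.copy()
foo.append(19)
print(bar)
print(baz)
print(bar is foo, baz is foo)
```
[3, 5, 9, 1, 19]
[3, 5, 9, 1]
True False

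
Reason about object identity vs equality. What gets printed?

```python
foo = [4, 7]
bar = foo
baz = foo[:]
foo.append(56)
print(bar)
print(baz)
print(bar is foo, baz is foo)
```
[4, 7, 56]
[4, 7]
True False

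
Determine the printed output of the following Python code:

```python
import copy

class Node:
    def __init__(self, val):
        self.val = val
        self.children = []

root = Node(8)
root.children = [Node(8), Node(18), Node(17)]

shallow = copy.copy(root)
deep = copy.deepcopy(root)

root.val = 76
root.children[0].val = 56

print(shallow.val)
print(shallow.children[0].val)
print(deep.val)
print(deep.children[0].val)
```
8
56
8
8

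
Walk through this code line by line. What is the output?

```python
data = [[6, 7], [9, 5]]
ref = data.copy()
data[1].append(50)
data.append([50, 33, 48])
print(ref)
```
[[6, 7], [9, 5, 50]]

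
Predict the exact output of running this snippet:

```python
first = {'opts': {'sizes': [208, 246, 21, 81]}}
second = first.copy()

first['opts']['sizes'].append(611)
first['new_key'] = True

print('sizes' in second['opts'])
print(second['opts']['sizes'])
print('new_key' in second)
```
True
[208, 246, 21, 81, 611]
False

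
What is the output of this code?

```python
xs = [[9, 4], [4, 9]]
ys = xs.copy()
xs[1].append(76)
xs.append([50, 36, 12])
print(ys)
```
[[9, 4], [4, 9, 76]]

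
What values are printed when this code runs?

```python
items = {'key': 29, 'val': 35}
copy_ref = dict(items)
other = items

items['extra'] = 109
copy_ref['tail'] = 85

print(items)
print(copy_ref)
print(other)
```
{'key': 29, 'val': 35, 'extra': 109}
{'key': 29, 'val': 35, 'tail': 85}
{'key': 29, 'val': 35, 'extra': 109}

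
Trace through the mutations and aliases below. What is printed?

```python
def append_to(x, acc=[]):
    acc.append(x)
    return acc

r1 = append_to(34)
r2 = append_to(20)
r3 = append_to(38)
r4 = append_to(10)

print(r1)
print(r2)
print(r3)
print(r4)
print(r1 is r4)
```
[34, 20, 38, 10]
[34, 20, 38, 10]
[34, 20, 38, 10]
[34, 20, 38, 10]
True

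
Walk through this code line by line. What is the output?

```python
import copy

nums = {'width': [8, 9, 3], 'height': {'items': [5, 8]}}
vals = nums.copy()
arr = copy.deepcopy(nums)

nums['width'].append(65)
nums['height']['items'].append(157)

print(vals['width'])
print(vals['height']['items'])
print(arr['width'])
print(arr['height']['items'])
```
[8, 9, 3, 65]
[5, 8, 157]
[8, 9, 3]
[5, 8]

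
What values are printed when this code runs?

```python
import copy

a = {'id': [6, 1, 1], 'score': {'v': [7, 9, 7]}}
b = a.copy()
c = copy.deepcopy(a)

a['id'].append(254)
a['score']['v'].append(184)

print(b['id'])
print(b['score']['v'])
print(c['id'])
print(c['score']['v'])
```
[6, 1, 1, 254]
[7, 9, 7, 184]
[6, 1, 1]
[7, 9, 7]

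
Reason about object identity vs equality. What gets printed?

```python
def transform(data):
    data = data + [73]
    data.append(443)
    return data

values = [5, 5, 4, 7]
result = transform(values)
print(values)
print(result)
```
[5, 5, 4, 7]
[5, 5, 4, 7, 73, 443]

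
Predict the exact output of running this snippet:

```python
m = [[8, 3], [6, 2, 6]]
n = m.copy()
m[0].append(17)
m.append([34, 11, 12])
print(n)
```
[[8, 3, 17], [6, 2, 6]]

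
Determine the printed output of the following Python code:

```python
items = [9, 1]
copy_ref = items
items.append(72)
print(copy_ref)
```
[9, 1, 72]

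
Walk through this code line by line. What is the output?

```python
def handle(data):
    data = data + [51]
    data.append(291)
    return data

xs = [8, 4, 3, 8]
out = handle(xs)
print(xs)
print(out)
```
[8, 4, 3, 8]
[8, 4, 3, 8, 51, 291]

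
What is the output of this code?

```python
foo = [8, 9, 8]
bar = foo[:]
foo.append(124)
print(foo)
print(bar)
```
[8, 9, 8, 124]
[8, 9, 8]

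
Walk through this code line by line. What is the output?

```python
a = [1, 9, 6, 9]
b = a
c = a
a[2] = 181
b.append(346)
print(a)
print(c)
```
[1, 9, 181, 9, 346]
[1, 9, 181, 9, 346]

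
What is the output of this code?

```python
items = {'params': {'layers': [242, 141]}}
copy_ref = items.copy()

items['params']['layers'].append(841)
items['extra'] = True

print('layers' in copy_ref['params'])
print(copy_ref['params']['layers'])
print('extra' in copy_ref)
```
True
[242, 141, 841]
False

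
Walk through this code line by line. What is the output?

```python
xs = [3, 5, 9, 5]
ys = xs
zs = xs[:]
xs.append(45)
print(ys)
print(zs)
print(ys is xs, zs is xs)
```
[3, 5, 9, 5, 45]
[3, 5, 9, 5]
True False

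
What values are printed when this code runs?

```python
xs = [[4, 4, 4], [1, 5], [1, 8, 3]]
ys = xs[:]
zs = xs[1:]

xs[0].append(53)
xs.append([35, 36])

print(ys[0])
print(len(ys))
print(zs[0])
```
[4, 4, 4, 53]
3
[1, 5]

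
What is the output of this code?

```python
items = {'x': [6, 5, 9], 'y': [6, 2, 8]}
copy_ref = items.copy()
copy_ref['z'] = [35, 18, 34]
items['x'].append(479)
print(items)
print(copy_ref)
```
{'x': [6, 5, 9, 479], 'y': [6, 2, 8]}
{'x': [6, 5, 9, 479], 'y': [6, 2, 8], 'z': [35, 18, 34]}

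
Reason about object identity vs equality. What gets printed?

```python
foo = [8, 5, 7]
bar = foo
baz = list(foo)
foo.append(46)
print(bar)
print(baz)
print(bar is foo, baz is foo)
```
[8, 5, 7, 46]
[8, 5, 7]
True False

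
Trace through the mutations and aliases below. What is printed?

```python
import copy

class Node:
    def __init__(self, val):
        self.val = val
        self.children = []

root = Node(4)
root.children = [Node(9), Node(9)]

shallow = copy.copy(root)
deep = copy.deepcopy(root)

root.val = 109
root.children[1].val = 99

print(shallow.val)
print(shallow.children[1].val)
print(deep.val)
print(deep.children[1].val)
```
4
99
4
9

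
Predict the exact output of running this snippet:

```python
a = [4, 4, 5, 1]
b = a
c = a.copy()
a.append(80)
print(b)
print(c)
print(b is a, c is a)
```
[4, 4, 5, 1, 80]
[4, 4, 5, 1]
True False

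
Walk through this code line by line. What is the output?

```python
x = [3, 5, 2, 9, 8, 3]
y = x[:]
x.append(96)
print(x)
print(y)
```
[3, 5, 2, 9, 8, 3, 96]
[3, 5, 2, 9, 8, 3]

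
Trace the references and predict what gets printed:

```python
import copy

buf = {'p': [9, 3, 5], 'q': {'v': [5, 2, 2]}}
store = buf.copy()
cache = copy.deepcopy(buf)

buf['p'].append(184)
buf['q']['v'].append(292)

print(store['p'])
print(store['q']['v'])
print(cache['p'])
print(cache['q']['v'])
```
[9, 3, 5, 184]
[5, 2, 2, 292]
[9, 3, 5]
[5, 2, 2]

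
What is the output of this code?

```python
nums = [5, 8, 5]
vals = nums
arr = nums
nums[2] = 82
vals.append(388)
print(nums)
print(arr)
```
[5, 8, 82, 388]
[5, 8, 82, 388]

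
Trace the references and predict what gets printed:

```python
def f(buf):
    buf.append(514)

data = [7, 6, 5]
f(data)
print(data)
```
[7, 6, 5, 514]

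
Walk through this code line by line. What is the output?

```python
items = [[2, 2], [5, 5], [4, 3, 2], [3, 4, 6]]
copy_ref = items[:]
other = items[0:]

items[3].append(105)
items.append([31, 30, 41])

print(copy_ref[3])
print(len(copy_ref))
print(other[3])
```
[3, 4, 6, 105]
4
[3, 4, 6, 105]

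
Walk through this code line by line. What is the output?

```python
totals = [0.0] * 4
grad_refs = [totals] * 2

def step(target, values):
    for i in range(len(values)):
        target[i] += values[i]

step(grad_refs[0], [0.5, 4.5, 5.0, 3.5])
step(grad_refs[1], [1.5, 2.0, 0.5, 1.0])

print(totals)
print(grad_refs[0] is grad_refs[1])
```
[2.0, 6.5, 5.5, 4.5]
True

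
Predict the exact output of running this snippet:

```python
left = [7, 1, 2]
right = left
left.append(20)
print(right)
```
[7, 1, 2, 20]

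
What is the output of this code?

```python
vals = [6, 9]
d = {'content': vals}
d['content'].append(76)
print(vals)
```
[6, 9, 76]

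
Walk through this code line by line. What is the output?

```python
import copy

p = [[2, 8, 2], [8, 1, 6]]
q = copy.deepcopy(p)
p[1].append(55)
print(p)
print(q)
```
[[2, 8, 2], [8, 1, 6, 55]]
[[2, 8, 2], [8, 1, 6]]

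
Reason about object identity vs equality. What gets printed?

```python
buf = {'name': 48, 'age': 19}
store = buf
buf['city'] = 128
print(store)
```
{'name': 48, 'age': 19, 'city': 128}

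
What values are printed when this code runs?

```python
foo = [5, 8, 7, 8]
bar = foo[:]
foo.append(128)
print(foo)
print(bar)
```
[5, 8, 7, 8, 128]
[5, 8, 7, 8]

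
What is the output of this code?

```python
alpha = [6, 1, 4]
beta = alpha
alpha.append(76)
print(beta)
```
[6, 1, 4, 76]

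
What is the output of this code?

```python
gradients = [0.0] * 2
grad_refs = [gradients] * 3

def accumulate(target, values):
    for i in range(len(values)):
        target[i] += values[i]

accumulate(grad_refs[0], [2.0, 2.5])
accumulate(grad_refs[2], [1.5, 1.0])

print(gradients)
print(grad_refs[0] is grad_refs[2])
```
[3.5, 3.5]
True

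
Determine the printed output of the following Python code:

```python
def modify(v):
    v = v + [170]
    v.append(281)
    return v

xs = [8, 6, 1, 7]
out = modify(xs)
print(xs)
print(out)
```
[8, 6, 1, 7]
[8, 6, 1, 7, 170, 281]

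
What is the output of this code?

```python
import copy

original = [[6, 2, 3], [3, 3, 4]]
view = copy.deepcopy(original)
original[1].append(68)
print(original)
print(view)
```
[[6, 2, 3], [3, 3, 4, 68]]
[[6, 2, 3], [3, 3, 4]]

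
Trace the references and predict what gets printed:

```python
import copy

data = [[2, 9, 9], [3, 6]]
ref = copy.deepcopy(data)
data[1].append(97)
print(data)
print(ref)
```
[[2, 9, 9], [3, 6, 97]]
[[2, 9, 9], [3, 6]]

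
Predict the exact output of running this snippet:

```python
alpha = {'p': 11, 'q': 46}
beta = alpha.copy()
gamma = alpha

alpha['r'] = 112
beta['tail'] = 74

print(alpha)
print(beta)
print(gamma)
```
{'p': 11, 'q': 46, 'r': 112}
{'p': 11, 'q': 46, 'tail': 74}
{'p': 11, 'q': 46, 'r': 112}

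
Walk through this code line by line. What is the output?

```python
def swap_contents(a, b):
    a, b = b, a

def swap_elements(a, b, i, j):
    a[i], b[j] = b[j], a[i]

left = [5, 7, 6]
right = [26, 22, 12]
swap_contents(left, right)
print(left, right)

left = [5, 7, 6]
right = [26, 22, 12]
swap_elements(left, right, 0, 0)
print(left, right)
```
[5, 7, 6] [26, 22, 12]
[26, 7, 6] [5, 22, 12]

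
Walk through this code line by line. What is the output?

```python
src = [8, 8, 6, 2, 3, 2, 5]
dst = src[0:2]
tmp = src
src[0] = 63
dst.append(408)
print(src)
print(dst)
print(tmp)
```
[63, 8, 6, 2, 3, 2, 5]
[8, 8, 408]
[63, 8, 6, 2, 3, 2, 5]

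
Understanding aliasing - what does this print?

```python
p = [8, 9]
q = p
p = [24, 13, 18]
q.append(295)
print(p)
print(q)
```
[24, 13, 18]
[8, 9, 295]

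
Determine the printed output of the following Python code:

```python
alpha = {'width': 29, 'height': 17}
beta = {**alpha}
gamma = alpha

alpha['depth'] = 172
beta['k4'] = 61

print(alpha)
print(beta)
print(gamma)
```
{'width': 29, 'height': 17, 'depth': 172}
{'width': 29, 'height': 17, 'k4': 61}
{'width': 29, 'height': 17, 'depth': 172}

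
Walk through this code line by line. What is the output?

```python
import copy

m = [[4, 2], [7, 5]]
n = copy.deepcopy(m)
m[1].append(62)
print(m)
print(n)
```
[[4, 2], [7, 5, 62]]
[[4, 2], [7, 5]]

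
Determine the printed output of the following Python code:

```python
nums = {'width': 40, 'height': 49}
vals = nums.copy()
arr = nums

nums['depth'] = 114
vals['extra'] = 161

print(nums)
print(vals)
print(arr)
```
{'width': 40, 'height': 49, 'depth': 114}
{'width': 40, 'height': 49, 'extra': 161}
{'width': 40, 'height': 49, 'depth': 114}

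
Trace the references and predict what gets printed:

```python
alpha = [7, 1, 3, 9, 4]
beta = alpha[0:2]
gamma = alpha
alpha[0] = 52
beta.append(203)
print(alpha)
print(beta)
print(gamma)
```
[52, 1, 3, 9, 4]
[7, 1, 203]
[52, 1, 3, 9, 4]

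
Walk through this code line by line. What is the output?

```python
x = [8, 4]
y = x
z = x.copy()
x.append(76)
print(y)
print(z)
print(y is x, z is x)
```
[8, 4, 76]
[8, 4]
True False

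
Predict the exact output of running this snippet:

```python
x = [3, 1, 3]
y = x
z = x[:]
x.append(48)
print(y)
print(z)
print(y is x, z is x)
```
[3, 1, 3, 48]
[3, 1, 3]
True False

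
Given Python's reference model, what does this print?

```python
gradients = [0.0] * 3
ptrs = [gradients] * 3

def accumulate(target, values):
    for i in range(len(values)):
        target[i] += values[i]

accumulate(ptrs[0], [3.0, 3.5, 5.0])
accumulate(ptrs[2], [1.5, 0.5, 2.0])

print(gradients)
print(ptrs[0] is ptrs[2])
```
[4.5, 4.0, 7.0]
True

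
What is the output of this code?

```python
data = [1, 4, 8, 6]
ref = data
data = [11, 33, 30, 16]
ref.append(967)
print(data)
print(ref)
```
[11, 33, 30, 16]
[1, 4, 8, 6, 967]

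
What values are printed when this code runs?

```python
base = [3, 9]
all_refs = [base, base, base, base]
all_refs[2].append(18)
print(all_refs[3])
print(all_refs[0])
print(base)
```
[3, 9, 18]
[3, 9, 18]
[3, 9, 18]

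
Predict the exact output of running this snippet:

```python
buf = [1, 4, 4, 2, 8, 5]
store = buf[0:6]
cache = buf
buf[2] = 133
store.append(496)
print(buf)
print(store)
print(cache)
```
[1, 4, 133, 2, 8, 5]
[1, 4, 4, 2, 8, 5, 496]
[1, 4, 133, 2, 8, 5]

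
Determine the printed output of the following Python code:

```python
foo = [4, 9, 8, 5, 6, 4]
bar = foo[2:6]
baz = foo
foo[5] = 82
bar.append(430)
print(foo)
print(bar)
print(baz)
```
[4, 9, 8, 5, 6, 82]
[8, 5, 6, 4, 430]
[4, 9, 8, 5, 6, 82]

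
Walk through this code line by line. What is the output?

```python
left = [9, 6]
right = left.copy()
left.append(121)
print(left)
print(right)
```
[9, 6, 121]
[9, 6]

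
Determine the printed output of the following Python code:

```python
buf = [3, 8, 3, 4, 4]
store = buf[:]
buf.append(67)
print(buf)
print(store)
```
[3, 8, 3, 4, 4, 67]
[3, 8, 3, 4, 4]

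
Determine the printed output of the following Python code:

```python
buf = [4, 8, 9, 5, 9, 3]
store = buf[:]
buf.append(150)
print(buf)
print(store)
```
[4, 8, 9, 5, 9, 3, 150]
[4, 8, 9, 5, 9, 3]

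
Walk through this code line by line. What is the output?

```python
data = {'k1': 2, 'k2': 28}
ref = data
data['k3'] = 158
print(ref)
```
{'k1': 2, 'k2': 28, 'k3': 158}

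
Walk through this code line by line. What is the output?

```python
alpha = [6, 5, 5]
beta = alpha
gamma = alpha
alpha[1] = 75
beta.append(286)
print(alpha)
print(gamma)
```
[6, 75, 5, 286]
[6, 75, 5, 286]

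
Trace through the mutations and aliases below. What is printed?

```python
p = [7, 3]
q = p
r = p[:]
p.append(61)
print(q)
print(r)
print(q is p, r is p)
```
[7, 3, 61]
[7, 3]
True False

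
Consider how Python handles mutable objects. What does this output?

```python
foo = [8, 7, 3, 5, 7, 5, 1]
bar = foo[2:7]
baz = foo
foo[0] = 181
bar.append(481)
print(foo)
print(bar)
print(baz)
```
[181, 7, 3, 5, 7, 5, 1]
[3, 5, 7, 5, 1, 481]
[181, 7, 3, 5, 7, 5, 1]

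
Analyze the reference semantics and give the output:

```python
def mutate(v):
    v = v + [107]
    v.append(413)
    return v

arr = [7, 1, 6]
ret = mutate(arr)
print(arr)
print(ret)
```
[7, 1, 6]
[7, 1, 6, 107, 413]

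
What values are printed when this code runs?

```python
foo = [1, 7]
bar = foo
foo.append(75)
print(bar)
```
[1, 7, 75]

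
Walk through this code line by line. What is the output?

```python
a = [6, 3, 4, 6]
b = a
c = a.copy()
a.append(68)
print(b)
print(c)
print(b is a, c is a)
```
[6, 3, 4, 6, 68]
[6, 3, 4, 6]
True False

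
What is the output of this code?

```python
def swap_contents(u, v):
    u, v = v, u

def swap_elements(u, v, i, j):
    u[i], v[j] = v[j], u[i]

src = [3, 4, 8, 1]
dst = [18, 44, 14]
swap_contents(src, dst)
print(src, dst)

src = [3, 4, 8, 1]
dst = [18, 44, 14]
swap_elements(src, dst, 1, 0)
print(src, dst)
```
[3, 4, 8, 1] [18, 44, 14]
[3, 18, 8, 1] [4, 44, 14]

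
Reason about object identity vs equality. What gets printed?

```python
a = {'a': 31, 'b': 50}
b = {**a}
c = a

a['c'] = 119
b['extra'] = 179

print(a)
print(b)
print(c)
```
{'a': 31, 'b': 50, 'c': 119}
{'a': 31, 'b': 50, 'extra': 179}
{'a': 31, 'b': 50, 'c': 119}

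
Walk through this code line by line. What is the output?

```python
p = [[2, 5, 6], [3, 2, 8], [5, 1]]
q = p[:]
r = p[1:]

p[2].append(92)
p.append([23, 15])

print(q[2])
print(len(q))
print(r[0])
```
[5, 1, 92]
3
[3, 2, 8]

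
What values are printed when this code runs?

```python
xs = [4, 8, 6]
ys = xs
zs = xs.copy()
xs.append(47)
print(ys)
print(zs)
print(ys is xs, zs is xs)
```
[4, 8, 6, 47]
[4, 8, 6]
True False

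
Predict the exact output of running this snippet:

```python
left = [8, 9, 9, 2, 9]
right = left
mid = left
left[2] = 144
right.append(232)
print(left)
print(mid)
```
[8, 9, 144, 2, 9, 232]
[8, 9, 144, 2, 9, 232]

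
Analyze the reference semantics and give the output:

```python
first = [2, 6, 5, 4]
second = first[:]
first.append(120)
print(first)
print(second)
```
[2, 6, 5, 4, 120]
[2, 6, 5, 4]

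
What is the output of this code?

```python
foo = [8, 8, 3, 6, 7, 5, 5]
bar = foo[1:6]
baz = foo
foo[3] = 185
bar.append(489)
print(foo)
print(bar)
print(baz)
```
[8, 8, 3, 185, 7, 5, 5]
[8, 3, 6, 7, 5, 489]
[8, 8, 3, 185, 7, 5, 5]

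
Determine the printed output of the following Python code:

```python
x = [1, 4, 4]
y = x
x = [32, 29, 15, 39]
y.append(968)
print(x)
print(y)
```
[32, 29, 15, 39]
[1, 4, 4, 968]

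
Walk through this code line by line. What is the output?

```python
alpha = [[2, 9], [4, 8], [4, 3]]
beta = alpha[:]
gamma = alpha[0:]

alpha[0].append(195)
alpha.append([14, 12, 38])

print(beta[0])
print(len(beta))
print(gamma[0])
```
[2, 9, 195]
3
[2, 9, 195]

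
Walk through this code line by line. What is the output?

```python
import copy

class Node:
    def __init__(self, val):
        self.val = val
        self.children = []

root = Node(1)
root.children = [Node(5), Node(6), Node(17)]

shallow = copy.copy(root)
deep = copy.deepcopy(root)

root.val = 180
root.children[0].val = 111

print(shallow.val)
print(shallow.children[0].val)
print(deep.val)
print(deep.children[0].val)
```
1
111
1
5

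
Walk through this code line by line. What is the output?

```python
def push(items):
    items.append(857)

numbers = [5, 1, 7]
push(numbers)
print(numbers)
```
[5, 1, 7, 857]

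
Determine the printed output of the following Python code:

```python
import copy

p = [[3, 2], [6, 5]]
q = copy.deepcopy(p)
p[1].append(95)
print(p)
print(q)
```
[[3, 2], [6, 5, 95]]
[[3, 2], [6, 5]]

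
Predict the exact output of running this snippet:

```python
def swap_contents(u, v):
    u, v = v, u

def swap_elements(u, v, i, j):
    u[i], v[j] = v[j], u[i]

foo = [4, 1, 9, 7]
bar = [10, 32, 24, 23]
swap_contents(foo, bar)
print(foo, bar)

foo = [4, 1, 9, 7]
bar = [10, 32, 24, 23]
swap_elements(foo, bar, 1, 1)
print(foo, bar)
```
[4, 1, 9, 7] [10, 32, 24, 23]
[4, 32, 9, 7] [10, 1, 24, 23]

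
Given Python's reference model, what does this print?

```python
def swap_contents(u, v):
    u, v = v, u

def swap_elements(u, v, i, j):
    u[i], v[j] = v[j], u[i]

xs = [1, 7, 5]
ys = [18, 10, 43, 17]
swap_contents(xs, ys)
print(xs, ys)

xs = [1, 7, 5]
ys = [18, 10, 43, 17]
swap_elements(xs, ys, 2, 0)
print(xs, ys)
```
[1, 7, 5] [18, 10, 43, 17]
[1, 7, 18] [5, 10, 43, 17]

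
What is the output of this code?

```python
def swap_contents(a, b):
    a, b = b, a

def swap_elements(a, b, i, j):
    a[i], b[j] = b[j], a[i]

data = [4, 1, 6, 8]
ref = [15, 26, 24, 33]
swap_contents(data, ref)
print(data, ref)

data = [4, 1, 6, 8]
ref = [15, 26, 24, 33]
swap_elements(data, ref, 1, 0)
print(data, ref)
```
[4, 1, 6, 8] [15, 26, 24, 33]
[4, 15, 6, 8] [1, 26, 24, 33]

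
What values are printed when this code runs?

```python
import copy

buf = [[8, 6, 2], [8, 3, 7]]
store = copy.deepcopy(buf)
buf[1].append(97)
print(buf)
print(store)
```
[[8, 6, 2], [8, 3, 7, 97]]
[[8, 6, 2], [8, 3, 7]]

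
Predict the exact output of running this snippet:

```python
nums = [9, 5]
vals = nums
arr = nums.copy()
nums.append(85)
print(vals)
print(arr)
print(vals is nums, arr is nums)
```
[9, 5, 85]
[9, 5]
True False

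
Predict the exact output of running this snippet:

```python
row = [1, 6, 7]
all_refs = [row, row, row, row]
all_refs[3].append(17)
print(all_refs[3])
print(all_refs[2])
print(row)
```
[1, 6, 7, 17]
[1, 6, 7, 17]
[1, 6, 7, 17]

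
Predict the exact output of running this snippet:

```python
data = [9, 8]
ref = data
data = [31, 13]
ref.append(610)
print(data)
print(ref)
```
[31, 13]
[9, 8, 610]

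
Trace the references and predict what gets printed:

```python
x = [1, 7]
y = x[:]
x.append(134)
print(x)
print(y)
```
[1, 7, 134]
[1, 7]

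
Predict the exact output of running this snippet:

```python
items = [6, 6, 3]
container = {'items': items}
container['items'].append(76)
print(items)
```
[6, 6, 3, 76]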